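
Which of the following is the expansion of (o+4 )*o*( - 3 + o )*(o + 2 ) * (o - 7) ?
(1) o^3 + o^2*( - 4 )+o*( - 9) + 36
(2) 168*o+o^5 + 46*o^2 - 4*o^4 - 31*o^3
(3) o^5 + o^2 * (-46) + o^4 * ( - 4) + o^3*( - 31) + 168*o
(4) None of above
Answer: 2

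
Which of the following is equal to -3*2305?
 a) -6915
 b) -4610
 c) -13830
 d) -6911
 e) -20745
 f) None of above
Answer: a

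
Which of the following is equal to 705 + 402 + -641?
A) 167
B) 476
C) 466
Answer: C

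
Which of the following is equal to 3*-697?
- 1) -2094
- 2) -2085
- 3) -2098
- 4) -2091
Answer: 4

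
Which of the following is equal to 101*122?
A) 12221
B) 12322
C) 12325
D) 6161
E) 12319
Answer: B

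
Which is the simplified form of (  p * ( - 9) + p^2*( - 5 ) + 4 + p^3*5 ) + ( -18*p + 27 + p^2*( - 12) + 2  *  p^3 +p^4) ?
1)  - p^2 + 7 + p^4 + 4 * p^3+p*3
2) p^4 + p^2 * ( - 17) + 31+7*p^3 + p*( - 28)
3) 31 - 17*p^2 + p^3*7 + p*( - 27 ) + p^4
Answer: 3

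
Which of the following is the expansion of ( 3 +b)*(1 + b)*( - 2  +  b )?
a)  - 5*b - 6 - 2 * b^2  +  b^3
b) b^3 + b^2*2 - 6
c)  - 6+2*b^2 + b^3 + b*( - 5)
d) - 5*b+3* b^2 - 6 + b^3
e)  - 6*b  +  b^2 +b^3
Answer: c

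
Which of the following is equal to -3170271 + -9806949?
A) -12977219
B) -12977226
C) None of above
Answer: C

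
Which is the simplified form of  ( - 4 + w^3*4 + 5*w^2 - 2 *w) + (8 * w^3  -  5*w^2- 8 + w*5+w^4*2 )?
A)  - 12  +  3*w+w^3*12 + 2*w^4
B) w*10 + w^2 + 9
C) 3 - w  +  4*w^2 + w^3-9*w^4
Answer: A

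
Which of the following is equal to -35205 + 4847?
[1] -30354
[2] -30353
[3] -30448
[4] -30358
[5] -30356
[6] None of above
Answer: 4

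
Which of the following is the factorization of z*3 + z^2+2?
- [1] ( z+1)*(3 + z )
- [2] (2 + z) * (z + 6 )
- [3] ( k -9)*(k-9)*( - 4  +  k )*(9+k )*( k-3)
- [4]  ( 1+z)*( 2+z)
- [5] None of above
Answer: 4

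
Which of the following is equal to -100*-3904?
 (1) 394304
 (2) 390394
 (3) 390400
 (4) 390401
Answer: 3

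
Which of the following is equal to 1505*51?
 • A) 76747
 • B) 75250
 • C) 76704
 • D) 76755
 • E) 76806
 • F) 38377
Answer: D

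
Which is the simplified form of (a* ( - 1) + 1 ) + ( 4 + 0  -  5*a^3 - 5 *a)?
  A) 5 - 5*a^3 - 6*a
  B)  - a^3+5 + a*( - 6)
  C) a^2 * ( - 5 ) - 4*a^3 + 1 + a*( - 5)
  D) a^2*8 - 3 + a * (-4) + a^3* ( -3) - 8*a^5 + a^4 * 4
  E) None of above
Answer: A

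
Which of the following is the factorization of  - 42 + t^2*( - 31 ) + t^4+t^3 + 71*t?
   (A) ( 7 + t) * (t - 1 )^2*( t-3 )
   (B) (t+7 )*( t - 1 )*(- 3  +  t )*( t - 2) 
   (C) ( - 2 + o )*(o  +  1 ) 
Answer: B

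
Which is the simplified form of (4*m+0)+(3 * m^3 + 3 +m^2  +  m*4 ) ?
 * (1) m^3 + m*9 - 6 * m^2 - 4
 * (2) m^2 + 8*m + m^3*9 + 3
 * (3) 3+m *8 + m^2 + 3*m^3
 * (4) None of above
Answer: 3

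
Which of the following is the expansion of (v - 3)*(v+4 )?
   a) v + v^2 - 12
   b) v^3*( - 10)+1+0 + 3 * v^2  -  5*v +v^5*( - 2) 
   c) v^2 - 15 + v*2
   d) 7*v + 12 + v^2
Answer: a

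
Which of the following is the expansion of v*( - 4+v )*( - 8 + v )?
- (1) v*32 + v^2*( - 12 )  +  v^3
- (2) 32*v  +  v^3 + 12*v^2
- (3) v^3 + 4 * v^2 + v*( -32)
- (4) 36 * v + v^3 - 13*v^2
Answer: 1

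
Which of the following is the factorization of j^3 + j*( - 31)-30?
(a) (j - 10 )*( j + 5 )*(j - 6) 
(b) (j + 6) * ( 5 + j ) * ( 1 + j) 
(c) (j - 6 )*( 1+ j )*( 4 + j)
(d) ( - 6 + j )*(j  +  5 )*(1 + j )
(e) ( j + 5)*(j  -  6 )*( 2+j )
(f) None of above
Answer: d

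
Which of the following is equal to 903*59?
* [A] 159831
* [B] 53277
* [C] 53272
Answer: B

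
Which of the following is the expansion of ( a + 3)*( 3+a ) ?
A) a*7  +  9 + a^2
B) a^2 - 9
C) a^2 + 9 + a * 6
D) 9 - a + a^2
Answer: C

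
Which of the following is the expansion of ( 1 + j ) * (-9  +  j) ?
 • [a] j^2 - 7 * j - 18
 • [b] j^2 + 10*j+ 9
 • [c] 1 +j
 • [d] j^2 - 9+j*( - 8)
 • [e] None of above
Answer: d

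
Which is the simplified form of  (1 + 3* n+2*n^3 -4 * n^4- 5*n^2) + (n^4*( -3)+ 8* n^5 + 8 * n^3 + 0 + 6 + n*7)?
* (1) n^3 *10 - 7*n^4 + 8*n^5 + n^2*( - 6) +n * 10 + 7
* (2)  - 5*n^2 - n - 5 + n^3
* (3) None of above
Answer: 3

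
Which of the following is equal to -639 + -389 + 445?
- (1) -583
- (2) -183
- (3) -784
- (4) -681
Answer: 1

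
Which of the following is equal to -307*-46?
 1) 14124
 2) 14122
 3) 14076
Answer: 2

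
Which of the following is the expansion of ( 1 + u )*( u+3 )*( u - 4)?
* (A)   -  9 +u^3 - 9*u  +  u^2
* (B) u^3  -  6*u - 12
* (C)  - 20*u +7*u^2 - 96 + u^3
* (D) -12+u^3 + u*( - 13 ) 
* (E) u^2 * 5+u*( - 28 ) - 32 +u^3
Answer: D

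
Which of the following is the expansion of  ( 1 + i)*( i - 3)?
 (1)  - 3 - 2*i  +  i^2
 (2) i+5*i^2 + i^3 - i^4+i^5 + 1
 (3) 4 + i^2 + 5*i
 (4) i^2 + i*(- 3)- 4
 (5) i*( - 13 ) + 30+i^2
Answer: 1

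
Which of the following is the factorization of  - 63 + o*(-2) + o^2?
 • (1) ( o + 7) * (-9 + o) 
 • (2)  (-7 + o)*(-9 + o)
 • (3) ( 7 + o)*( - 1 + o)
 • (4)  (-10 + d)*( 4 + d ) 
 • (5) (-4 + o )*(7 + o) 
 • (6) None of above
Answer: 1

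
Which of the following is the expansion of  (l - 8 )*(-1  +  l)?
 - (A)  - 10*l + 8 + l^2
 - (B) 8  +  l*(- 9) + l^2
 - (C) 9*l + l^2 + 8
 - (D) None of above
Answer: B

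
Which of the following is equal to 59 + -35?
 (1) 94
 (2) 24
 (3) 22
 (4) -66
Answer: 2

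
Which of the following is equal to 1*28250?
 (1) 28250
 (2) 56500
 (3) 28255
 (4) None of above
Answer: 1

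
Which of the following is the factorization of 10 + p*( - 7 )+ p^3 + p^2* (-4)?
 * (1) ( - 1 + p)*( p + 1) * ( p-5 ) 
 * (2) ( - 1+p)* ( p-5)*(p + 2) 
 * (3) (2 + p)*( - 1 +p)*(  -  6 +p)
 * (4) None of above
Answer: 2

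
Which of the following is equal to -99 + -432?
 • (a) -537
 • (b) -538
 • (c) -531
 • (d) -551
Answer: c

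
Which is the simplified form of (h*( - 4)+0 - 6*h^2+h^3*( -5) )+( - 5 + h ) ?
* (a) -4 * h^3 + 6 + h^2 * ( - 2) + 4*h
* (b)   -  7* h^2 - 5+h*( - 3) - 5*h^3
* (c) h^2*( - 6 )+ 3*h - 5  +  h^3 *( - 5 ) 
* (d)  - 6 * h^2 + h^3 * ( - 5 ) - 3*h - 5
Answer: d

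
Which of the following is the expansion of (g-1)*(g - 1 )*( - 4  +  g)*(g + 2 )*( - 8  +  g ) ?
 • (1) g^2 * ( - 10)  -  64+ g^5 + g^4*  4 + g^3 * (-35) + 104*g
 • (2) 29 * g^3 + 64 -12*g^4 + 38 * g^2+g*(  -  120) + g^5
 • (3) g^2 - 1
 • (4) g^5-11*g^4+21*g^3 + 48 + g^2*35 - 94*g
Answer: 2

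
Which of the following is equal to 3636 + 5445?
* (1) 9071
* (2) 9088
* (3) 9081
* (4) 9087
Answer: 3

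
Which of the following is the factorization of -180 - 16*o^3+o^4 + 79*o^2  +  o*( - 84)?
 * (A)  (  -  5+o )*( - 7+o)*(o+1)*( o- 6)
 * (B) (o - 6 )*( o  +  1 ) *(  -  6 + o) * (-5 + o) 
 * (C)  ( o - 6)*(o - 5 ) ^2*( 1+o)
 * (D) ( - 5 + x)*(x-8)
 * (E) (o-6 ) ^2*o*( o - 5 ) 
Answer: B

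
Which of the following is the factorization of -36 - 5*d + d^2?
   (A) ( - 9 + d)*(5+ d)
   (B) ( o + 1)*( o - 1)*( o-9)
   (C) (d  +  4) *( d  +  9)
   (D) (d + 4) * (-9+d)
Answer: D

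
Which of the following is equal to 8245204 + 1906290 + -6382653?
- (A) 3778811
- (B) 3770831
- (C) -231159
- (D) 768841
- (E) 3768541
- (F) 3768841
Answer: F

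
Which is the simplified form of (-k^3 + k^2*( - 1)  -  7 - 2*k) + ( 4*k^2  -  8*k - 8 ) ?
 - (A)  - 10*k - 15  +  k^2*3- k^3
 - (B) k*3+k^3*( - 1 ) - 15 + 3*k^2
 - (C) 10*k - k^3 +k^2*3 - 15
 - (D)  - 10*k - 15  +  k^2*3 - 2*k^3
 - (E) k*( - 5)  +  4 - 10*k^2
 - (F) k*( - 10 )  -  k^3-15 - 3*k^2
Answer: A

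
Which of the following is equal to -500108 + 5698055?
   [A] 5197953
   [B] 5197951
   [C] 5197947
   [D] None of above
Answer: C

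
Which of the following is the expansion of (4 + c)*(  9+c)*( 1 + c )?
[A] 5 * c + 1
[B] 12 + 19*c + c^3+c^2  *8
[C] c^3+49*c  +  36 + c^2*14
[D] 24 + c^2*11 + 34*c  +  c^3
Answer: C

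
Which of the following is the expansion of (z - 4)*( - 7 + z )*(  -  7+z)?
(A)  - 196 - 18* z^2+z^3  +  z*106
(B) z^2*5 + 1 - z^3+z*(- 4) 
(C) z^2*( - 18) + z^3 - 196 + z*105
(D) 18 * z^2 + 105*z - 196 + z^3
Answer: C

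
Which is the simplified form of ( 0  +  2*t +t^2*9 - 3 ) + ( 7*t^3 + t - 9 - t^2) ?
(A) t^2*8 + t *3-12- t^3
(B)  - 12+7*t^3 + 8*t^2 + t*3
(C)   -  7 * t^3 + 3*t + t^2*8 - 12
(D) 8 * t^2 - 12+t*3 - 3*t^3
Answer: B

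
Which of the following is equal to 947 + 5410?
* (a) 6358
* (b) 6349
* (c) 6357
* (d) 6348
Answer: c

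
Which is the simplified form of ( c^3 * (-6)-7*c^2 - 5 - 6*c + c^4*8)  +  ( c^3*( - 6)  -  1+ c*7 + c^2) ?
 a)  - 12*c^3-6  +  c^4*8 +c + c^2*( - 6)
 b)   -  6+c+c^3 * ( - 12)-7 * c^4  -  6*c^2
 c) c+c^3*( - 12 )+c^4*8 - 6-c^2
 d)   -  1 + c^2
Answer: a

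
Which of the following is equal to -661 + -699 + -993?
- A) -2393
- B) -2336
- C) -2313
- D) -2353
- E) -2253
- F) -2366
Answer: D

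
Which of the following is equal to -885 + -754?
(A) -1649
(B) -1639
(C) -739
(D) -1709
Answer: B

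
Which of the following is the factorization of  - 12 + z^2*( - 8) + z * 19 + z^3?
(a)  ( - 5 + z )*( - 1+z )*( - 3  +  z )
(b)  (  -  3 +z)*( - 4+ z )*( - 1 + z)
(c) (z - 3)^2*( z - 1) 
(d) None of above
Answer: b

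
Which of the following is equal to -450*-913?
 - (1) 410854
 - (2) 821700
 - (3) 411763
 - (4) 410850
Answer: 4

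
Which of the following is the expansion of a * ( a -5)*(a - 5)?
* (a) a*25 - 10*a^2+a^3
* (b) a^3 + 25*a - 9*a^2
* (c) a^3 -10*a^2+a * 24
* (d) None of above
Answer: a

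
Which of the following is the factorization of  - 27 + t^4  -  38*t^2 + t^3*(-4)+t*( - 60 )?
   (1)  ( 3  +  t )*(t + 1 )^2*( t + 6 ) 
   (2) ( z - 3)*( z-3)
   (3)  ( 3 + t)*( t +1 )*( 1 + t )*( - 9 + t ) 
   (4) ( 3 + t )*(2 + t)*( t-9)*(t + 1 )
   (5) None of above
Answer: 3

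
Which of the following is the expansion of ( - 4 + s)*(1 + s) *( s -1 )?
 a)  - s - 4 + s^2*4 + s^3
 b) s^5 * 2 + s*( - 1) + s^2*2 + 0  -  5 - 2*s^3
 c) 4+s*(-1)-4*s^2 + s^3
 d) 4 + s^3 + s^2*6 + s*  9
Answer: c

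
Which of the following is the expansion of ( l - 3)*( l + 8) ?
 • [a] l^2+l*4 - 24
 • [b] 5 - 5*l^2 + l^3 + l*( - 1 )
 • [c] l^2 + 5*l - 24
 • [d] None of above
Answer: c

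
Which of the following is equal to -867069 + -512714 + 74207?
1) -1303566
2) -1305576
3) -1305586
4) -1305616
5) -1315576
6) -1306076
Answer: 2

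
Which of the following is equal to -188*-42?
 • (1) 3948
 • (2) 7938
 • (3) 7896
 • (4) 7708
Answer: 3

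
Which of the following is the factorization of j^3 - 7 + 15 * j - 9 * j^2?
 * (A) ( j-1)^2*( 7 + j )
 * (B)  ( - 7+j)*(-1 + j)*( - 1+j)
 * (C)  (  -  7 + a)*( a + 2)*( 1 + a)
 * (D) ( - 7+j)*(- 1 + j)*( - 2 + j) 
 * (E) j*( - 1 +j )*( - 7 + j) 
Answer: B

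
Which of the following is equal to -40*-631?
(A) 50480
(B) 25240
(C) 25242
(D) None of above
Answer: B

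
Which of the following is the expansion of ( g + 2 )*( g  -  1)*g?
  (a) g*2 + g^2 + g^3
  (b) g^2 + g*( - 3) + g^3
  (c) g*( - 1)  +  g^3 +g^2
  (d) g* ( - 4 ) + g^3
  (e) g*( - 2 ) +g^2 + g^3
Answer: e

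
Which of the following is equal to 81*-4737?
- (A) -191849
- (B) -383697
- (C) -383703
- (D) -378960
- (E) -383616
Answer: B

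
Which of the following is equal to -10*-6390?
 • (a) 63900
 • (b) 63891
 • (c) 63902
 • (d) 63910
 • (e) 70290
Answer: a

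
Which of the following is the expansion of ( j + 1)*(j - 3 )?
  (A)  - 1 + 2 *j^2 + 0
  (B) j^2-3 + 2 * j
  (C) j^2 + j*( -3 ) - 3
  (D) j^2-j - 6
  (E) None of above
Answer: E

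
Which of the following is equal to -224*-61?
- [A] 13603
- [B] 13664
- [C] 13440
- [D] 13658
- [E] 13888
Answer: B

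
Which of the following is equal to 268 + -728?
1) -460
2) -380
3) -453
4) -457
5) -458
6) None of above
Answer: 1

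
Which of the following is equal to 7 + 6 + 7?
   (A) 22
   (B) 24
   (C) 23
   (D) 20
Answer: D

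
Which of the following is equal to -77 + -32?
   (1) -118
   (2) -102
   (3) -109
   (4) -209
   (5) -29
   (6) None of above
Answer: 3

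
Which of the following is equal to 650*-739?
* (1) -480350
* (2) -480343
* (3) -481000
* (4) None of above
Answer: 1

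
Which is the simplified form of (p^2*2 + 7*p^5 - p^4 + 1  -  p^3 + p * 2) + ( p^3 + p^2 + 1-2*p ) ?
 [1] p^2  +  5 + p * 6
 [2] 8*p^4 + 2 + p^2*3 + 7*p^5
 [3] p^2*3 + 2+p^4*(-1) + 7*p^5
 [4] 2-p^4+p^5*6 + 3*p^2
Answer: 3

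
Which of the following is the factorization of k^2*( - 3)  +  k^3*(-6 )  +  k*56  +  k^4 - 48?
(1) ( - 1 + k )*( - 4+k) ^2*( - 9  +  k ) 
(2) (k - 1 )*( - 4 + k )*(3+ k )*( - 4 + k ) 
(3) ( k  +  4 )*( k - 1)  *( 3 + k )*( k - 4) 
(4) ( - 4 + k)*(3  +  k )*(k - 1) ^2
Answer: 2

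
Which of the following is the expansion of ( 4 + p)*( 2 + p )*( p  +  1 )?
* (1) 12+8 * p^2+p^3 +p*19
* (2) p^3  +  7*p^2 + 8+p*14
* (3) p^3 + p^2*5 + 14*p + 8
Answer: 2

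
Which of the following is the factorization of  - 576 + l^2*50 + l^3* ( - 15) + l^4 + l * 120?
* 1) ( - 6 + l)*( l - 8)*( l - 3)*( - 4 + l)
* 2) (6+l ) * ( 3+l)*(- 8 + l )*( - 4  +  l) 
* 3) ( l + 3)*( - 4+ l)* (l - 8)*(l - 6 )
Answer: 3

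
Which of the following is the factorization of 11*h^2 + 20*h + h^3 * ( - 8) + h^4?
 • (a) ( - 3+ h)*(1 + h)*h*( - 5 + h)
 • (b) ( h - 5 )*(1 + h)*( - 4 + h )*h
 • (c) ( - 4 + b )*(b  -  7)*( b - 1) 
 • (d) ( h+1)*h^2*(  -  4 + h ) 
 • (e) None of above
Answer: b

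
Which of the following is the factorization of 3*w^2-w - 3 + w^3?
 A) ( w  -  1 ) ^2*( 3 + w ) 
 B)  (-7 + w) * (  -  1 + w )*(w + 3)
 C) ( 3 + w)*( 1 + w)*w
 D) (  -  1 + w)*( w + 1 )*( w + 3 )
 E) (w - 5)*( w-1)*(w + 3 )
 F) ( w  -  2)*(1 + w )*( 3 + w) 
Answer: D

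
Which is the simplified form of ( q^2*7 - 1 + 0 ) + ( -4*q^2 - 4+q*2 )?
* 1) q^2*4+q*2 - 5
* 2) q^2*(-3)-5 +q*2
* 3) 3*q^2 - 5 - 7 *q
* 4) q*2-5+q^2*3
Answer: 4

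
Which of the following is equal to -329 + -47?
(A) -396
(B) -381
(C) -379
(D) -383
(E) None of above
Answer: E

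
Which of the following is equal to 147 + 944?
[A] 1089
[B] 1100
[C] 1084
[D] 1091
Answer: D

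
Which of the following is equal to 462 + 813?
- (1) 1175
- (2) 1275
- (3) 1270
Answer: 2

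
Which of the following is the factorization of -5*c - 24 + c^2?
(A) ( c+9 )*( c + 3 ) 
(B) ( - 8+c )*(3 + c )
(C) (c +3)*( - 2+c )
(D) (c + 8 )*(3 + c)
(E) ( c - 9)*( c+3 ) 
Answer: B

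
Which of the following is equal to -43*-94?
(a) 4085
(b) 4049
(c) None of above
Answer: c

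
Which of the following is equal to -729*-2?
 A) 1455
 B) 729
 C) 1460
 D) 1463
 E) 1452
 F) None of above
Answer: F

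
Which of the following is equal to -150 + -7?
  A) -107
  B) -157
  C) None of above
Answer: B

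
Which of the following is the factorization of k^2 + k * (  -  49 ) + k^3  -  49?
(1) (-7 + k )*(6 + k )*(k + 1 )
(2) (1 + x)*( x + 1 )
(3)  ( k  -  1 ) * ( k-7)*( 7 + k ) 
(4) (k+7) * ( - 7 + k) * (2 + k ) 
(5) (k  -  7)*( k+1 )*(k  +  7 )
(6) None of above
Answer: 5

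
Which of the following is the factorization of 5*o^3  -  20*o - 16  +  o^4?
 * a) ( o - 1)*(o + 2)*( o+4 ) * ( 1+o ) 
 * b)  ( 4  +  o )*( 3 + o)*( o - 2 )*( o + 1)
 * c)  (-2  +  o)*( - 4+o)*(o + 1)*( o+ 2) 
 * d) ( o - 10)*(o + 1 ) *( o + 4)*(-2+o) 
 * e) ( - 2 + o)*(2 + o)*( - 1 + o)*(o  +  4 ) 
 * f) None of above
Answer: f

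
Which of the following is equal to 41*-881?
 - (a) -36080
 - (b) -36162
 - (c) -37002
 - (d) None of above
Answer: d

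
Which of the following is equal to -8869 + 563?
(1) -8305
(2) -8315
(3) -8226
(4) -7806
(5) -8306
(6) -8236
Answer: 5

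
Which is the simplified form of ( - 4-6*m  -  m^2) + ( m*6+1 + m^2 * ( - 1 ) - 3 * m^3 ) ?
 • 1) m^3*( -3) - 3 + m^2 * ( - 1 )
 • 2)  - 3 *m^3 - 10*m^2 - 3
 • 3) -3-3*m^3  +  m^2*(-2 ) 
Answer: 3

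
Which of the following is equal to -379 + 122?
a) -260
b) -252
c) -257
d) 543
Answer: c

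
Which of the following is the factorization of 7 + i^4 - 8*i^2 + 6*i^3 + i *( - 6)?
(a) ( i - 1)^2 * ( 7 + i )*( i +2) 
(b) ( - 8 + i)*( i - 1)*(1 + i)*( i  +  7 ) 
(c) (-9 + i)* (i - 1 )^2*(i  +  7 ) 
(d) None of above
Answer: d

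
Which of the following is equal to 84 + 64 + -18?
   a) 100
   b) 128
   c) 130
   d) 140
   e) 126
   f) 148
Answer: c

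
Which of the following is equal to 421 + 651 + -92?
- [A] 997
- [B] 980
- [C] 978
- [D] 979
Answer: B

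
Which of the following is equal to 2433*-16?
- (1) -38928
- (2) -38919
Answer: 1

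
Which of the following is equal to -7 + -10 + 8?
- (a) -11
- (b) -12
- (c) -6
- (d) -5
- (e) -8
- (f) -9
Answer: f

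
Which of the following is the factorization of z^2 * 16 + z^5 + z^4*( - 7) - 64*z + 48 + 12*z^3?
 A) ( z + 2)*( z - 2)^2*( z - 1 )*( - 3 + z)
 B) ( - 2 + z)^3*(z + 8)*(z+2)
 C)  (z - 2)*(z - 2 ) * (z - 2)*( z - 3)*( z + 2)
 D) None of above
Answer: C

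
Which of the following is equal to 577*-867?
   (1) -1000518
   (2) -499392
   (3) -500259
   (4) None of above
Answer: 3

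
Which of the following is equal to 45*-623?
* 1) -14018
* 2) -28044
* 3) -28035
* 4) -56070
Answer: 3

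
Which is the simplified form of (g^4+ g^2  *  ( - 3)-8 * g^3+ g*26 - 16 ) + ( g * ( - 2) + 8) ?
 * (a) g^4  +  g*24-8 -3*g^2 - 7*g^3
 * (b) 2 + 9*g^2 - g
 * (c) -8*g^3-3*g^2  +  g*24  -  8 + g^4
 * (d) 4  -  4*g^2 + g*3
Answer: c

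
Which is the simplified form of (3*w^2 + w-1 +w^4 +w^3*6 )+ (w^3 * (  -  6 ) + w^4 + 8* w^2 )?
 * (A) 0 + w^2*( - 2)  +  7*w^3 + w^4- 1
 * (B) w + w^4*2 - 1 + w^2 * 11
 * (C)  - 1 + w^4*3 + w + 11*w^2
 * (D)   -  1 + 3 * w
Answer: B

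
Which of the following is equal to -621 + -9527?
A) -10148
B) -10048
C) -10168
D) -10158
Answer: A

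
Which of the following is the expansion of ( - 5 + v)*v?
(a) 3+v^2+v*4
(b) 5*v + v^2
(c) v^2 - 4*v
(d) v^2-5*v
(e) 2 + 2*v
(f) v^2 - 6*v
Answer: d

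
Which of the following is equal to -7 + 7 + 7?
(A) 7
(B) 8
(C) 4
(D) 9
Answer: A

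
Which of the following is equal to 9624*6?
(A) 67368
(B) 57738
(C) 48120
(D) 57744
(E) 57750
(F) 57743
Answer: D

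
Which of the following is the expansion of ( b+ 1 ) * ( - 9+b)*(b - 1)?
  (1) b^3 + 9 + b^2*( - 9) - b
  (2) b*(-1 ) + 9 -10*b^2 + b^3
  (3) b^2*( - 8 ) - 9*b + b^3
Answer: 1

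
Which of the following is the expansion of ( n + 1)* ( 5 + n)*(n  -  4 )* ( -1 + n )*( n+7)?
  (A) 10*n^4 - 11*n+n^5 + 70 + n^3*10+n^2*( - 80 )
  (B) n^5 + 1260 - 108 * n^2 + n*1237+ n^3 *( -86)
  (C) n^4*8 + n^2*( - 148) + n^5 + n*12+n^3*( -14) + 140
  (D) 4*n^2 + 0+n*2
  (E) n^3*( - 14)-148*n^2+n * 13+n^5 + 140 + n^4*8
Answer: E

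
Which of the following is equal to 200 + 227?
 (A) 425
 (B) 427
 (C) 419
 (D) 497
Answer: B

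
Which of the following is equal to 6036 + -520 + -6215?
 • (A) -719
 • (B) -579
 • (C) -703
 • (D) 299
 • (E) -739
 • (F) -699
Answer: F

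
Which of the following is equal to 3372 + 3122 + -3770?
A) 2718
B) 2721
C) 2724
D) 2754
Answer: C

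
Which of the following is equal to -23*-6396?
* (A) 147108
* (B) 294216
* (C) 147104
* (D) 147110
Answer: A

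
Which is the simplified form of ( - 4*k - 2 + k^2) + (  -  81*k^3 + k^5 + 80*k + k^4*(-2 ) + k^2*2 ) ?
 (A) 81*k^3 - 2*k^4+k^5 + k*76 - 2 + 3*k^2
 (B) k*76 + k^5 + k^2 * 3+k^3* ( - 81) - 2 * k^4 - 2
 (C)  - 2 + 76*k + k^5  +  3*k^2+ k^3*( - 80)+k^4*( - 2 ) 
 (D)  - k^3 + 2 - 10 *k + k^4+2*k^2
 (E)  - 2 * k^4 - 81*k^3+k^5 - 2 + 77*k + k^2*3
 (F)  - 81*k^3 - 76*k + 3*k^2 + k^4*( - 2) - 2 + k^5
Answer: B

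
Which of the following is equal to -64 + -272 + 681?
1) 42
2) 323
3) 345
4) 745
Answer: 3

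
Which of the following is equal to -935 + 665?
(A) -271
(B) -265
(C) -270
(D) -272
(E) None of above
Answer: C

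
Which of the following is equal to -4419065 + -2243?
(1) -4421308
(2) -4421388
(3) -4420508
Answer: 1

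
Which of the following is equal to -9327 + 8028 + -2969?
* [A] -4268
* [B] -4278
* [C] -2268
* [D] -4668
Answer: A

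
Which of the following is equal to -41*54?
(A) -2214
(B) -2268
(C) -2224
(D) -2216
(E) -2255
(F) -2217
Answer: A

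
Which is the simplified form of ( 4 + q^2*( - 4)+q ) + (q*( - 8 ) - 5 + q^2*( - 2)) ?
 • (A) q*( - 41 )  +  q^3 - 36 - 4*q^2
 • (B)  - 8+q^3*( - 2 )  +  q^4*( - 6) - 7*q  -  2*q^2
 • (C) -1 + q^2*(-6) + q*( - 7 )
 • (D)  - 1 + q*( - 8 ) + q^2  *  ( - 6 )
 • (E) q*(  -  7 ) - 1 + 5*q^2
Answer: C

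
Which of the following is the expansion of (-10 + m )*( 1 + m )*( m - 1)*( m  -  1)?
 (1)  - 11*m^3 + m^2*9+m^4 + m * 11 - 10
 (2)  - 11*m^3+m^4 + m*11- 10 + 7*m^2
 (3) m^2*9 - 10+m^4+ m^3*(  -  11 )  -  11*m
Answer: 1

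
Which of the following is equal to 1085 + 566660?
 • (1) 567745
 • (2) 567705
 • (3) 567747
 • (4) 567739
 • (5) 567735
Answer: 1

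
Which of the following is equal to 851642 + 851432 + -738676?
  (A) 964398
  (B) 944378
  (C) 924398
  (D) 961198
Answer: A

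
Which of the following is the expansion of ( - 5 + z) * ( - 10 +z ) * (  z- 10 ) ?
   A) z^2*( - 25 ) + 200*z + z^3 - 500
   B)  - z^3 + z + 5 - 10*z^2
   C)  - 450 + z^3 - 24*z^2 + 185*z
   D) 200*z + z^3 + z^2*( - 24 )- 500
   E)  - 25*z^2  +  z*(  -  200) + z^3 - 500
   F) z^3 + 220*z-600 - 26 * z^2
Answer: A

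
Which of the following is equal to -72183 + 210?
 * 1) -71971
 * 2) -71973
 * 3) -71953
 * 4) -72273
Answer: 2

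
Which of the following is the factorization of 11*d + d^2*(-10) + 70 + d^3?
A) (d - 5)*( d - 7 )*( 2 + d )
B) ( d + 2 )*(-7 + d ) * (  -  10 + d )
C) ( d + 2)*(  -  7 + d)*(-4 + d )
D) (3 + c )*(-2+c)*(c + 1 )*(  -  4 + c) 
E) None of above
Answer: A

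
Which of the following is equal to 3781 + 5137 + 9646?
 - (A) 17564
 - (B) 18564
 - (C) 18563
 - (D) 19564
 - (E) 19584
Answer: B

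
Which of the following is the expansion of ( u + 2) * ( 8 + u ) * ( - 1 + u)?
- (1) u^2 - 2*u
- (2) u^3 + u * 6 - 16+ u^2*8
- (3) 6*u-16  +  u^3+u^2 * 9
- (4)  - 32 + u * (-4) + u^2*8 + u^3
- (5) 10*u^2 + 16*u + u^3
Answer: 3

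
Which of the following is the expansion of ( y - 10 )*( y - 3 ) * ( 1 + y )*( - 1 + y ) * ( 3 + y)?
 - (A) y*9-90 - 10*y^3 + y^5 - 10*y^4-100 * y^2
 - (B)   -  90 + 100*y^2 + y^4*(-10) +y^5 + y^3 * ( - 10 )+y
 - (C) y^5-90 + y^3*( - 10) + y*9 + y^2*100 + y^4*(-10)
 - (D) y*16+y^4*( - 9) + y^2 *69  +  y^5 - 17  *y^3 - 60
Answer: C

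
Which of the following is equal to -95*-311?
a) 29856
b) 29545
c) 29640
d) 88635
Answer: b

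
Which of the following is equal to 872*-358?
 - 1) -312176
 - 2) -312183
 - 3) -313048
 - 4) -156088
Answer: 1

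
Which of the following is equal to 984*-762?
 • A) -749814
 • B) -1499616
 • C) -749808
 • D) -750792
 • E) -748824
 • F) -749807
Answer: C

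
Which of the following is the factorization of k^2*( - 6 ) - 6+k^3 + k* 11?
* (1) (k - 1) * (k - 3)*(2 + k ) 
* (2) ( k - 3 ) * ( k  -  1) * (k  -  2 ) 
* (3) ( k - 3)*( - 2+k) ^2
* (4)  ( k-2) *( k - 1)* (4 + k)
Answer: 2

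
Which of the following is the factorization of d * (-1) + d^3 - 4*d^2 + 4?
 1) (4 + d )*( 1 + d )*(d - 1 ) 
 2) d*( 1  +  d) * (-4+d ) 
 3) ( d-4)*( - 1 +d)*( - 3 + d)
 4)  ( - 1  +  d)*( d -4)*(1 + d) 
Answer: 4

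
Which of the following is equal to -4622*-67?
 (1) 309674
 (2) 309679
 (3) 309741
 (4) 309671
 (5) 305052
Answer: 1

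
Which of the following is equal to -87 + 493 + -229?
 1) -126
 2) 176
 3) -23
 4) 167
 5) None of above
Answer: 5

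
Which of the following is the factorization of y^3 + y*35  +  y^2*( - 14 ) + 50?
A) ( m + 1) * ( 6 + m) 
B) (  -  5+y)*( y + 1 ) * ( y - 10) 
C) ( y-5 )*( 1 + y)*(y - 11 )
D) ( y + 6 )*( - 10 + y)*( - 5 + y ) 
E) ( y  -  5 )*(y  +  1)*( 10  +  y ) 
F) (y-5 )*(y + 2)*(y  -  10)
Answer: B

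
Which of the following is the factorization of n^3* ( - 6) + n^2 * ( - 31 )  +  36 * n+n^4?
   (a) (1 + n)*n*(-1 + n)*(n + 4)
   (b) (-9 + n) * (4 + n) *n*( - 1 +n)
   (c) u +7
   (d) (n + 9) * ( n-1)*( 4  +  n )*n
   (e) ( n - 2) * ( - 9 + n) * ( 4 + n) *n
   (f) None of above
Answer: b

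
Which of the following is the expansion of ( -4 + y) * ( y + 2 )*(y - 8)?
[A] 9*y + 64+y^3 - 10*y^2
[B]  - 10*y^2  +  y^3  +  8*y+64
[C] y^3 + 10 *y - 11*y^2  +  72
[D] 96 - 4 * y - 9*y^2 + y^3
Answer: B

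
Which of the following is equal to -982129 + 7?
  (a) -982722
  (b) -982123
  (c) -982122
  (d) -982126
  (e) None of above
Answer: c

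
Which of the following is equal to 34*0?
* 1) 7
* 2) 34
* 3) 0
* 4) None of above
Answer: 3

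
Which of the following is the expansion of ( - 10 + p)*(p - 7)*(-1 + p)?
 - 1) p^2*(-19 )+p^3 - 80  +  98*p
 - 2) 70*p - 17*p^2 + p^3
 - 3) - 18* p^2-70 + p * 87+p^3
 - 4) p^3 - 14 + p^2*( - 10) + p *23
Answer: 3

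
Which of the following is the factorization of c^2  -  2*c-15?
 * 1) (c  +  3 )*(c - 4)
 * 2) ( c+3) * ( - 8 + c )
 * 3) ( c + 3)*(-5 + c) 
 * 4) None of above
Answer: 3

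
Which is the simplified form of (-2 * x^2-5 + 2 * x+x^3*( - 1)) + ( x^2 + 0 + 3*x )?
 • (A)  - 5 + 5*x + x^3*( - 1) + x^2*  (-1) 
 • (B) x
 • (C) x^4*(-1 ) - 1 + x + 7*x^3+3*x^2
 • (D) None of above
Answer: A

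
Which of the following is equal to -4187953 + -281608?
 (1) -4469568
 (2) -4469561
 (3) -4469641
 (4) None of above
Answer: 2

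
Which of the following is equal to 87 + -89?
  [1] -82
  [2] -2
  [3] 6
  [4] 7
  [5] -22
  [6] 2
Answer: 2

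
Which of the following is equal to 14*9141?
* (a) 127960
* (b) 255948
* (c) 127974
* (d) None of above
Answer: c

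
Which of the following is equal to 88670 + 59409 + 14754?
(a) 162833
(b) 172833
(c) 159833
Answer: a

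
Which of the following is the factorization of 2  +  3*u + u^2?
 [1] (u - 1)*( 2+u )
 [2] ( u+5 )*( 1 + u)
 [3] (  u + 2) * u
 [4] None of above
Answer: 4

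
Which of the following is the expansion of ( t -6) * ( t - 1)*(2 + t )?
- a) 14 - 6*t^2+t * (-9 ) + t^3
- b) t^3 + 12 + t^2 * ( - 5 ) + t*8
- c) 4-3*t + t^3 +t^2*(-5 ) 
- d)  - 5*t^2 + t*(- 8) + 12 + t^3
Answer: d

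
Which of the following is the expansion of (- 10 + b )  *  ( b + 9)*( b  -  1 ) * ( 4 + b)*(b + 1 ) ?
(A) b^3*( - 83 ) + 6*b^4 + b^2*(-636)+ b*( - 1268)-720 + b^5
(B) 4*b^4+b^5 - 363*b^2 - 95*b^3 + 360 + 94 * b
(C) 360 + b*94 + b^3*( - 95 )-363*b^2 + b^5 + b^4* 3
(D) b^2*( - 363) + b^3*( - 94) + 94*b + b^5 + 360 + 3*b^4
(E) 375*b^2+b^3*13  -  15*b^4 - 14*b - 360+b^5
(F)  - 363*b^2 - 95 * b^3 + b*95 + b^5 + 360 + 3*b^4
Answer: C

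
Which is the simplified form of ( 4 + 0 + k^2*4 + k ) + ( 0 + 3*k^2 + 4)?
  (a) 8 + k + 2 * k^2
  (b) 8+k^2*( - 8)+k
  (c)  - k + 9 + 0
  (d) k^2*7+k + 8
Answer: d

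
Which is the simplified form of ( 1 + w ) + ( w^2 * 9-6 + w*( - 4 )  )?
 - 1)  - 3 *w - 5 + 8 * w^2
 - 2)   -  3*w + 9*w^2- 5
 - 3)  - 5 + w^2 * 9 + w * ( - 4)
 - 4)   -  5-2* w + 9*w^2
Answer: 2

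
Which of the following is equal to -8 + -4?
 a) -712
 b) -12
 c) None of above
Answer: b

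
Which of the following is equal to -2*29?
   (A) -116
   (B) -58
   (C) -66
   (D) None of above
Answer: B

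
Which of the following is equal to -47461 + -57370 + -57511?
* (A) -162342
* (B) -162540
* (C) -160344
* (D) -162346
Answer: A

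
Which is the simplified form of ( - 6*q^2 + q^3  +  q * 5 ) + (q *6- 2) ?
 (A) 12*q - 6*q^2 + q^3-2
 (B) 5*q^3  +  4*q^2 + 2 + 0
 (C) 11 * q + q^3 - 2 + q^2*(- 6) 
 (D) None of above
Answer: C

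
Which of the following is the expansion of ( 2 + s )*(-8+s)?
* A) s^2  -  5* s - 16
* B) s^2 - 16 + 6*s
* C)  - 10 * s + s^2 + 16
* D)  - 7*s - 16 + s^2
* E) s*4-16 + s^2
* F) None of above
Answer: F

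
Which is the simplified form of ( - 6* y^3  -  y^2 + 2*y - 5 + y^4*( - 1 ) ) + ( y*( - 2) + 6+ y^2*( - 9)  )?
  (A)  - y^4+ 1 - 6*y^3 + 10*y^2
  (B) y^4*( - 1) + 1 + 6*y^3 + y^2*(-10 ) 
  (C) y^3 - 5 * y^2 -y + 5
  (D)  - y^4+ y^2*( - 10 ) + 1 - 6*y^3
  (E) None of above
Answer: D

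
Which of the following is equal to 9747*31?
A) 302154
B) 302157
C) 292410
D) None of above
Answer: B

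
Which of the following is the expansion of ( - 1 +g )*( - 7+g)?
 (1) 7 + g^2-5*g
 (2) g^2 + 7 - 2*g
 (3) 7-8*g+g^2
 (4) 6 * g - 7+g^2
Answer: 3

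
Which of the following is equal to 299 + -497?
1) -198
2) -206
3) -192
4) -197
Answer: 1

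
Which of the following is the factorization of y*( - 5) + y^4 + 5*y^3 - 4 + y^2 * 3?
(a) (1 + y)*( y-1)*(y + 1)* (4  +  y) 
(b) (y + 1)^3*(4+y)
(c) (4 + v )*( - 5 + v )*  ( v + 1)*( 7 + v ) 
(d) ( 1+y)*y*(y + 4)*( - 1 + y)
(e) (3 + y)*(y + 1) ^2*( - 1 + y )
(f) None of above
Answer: a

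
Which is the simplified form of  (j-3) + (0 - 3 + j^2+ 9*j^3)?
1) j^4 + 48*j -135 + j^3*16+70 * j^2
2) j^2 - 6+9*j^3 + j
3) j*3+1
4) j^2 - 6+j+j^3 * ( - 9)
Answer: 2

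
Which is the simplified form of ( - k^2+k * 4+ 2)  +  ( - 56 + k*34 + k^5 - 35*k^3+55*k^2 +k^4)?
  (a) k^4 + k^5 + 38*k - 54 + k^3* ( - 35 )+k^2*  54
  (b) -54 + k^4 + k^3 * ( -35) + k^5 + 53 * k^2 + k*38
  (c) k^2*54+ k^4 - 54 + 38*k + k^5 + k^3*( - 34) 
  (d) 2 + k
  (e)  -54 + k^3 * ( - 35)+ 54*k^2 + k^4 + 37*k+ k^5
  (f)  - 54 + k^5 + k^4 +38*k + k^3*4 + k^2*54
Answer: a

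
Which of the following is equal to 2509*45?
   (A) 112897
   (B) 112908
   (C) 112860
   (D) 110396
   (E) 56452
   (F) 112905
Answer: F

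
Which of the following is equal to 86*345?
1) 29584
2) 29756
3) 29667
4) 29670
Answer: 4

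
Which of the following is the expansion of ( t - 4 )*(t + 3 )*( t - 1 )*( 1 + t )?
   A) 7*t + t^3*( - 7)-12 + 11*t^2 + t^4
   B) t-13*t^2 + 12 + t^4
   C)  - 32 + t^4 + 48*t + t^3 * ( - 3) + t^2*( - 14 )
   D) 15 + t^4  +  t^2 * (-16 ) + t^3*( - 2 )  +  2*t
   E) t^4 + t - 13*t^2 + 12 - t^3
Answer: E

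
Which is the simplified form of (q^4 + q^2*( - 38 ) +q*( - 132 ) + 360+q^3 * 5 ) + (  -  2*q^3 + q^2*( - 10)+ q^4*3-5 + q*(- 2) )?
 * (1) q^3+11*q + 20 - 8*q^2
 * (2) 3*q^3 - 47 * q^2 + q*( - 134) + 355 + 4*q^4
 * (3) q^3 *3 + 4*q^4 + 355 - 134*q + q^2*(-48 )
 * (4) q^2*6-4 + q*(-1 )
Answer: 3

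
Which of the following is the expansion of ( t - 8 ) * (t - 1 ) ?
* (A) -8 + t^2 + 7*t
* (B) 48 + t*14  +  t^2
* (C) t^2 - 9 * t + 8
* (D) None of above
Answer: C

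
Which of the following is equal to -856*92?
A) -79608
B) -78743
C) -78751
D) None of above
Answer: D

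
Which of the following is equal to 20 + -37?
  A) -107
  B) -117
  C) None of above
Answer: C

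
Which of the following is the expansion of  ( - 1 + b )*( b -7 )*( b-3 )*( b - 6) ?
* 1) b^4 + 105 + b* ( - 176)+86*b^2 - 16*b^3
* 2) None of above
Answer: 2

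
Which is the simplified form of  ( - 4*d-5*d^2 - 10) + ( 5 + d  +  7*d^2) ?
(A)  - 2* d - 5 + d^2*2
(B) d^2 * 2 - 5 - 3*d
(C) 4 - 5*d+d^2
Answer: B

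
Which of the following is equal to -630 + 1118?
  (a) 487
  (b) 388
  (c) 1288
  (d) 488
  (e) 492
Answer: d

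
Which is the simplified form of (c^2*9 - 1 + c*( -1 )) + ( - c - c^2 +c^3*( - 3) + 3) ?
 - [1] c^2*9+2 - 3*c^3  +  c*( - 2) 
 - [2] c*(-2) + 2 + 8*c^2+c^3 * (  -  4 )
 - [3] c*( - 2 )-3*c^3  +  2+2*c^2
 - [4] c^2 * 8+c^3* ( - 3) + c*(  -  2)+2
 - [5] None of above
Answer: 4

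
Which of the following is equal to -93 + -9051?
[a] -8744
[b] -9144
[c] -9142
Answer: b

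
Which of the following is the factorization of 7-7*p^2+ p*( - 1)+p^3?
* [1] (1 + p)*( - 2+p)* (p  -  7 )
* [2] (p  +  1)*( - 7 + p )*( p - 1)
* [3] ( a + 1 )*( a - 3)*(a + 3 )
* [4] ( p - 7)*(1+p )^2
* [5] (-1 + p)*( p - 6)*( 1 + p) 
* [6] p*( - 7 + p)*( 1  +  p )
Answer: 2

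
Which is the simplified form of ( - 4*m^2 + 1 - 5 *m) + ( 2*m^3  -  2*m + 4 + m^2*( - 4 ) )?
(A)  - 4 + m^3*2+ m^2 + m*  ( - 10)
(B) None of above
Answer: B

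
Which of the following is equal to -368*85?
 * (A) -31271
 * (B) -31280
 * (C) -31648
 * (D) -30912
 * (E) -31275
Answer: B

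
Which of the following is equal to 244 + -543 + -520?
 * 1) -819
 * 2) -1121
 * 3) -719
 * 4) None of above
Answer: 1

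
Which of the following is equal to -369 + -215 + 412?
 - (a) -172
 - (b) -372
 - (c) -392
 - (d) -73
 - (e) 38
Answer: a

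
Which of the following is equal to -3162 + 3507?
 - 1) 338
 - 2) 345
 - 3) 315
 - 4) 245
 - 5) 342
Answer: 2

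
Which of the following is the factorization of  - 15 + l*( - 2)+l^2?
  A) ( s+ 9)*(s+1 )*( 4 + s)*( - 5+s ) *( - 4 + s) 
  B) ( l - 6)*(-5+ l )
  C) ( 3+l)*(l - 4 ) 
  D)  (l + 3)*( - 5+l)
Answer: D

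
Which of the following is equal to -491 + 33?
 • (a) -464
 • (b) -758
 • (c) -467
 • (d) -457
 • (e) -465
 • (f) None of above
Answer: f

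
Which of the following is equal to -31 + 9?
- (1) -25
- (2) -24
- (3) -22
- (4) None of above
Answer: 3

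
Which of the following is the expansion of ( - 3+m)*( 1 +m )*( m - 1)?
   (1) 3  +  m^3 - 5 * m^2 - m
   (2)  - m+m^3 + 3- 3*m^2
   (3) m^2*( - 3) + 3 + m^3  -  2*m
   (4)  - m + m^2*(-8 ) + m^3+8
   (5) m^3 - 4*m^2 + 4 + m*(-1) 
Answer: 2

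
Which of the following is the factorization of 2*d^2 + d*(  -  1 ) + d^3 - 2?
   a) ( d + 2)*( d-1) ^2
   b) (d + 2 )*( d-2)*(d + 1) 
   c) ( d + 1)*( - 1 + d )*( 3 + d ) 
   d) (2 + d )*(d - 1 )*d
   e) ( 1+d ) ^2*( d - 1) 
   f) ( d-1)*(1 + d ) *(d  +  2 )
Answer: f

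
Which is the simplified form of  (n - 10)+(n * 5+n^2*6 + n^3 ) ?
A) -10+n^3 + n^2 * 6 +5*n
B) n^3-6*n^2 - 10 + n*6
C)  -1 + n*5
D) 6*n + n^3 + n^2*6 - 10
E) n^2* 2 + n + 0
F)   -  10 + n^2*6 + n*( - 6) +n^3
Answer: D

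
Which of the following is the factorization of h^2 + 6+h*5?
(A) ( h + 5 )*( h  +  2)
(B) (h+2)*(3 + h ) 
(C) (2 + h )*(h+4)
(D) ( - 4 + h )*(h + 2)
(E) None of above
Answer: B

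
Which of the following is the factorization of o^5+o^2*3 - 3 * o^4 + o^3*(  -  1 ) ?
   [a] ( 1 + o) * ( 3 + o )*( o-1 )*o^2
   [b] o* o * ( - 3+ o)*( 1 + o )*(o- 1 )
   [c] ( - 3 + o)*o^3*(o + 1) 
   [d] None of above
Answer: b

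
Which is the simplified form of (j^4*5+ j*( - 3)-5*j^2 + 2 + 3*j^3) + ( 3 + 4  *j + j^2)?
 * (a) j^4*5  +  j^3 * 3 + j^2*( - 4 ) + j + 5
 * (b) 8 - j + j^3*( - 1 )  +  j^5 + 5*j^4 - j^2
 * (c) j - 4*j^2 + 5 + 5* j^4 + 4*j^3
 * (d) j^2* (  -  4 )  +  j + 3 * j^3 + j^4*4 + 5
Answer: a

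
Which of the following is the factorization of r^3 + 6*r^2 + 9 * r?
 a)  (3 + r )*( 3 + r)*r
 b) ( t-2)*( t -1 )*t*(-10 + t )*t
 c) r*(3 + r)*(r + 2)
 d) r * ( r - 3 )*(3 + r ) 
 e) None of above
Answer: a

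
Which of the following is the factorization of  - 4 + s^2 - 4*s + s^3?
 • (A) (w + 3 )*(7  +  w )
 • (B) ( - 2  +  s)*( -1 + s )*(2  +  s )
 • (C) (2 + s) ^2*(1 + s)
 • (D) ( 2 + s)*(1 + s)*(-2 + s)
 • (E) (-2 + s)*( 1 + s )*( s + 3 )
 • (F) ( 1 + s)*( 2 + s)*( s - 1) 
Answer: D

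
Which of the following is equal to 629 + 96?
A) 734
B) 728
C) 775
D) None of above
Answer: D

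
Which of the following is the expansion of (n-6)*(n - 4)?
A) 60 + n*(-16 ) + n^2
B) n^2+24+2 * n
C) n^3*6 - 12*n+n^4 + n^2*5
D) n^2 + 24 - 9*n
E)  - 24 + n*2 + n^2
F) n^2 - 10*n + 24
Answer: F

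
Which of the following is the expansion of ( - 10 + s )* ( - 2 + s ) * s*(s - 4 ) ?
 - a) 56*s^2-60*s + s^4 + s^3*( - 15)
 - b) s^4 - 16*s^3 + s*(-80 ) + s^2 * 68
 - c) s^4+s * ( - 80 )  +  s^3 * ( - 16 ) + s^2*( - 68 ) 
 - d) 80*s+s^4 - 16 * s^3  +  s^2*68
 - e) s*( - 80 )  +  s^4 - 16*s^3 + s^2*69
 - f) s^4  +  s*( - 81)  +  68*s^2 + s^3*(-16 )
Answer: b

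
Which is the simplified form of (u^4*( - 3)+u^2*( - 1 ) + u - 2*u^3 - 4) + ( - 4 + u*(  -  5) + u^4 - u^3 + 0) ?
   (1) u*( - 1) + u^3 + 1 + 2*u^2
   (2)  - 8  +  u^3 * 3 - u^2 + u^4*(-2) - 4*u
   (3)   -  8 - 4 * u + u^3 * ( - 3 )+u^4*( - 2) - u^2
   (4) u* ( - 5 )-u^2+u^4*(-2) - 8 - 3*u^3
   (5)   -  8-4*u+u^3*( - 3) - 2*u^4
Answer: 3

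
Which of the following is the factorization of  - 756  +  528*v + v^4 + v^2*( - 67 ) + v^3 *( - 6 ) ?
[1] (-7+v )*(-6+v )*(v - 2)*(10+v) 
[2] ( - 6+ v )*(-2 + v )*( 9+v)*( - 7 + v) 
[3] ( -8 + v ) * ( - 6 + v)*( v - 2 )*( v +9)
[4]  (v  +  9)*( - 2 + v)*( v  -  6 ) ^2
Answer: 2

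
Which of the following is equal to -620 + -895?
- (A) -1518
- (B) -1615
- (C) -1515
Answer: C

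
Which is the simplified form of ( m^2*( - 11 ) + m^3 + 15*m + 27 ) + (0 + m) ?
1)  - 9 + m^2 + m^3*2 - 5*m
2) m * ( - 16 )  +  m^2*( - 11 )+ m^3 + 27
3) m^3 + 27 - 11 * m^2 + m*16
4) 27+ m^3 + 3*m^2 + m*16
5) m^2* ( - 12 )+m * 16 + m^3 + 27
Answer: 3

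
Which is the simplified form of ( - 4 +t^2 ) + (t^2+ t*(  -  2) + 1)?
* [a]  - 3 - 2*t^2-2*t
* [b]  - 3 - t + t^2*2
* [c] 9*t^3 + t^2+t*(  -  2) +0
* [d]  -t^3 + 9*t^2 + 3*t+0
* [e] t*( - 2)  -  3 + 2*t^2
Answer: e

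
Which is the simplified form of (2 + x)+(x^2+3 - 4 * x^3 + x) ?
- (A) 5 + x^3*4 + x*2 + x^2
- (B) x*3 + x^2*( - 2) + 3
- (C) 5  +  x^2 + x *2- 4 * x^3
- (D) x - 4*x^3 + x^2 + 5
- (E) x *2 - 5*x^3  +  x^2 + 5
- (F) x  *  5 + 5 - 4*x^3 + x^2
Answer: C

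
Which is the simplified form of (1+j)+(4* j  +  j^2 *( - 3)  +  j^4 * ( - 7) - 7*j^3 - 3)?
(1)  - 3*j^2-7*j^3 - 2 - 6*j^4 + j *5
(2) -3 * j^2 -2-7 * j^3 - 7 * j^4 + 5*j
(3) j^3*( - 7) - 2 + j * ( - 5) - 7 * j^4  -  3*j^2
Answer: 2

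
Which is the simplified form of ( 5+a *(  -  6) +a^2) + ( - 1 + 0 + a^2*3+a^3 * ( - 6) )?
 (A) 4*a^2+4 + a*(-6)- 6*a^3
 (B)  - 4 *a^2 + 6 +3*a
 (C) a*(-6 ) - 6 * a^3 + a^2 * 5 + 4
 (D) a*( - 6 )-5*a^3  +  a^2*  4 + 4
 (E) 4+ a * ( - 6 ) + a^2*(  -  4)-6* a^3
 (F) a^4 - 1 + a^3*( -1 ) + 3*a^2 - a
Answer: A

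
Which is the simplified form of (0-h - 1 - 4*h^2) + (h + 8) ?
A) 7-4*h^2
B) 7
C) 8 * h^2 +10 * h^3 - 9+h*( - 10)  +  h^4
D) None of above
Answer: A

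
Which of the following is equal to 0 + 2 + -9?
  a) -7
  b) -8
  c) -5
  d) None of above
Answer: a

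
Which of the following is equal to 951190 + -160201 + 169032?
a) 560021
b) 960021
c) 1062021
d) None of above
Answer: b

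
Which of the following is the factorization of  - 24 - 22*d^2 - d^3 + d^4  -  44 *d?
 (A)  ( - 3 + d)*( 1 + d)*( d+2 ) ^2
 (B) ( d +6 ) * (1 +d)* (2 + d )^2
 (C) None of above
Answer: C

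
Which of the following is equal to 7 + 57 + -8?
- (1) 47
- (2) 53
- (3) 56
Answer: 3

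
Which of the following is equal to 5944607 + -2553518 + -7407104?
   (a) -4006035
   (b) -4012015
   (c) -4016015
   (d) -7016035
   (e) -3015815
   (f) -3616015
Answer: c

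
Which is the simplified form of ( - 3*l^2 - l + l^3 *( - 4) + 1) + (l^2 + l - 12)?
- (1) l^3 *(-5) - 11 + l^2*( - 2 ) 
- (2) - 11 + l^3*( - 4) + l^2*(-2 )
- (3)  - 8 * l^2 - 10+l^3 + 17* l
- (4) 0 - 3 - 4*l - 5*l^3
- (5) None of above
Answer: 2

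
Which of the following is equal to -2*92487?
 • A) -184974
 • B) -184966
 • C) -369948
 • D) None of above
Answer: A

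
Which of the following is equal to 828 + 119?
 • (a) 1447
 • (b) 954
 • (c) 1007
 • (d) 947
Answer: d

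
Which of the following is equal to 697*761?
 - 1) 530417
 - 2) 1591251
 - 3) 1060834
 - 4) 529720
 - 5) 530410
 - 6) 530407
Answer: 1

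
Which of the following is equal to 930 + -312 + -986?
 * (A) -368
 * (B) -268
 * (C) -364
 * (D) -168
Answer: A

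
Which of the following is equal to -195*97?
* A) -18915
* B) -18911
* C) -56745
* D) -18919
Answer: A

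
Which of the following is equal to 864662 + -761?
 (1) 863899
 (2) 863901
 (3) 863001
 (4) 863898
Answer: 2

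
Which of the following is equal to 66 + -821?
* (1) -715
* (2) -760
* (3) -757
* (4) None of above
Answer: 4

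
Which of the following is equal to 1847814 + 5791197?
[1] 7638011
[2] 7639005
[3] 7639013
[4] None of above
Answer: 4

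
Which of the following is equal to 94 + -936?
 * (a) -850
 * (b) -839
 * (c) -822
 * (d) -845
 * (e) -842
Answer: e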